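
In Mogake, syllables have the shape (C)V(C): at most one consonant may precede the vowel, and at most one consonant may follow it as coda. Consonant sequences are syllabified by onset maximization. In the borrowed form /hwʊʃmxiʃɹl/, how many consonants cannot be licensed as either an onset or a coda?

4

The consonants /h/, /m/, /ɹ/, /l/ cannot be parsed into a legal (C)V(C) syllable (at most one coda consonant is licensed; onsets are limited to one consonant).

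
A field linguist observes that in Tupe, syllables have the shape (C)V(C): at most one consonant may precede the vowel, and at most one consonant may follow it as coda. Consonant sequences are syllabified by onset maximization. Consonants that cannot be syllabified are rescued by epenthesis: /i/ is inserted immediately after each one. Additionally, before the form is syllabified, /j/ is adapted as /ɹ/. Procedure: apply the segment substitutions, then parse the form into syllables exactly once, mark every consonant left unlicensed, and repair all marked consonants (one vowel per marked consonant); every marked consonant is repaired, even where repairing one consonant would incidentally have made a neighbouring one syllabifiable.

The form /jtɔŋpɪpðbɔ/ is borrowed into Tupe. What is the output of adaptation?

ɹitɔŋpɪpðibɔ

Substitution: /j/ → /ɹ/, giving /ɹtɔŋpɪpðbɔ/.
The consonants /ɹ/, /ð/ cannot be parsed into a legal (C)V(C) syllable (at most one coda consonant is licensed; onsets are limited to one consonant).
Inserting the epenthetic vowel yields /ɹ/ → /ɹi/, /ð/ → /ði/.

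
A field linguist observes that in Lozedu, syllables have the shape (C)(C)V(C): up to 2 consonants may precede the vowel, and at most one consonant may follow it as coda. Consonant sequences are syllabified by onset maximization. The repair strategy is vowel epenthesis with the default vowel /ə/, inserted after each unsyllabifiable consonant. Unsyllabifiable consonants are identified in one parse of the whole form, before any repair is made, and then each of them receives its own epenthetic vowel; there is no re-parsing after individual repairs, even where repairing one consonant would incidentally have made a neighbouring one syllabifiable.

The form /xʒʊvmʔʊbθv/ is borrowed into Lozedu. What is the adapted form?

xʒʊvmʔʊbθəvə

Syllabifying with onset maximization leaves /θ/, /v/ stranded (at most one coda consonant is licensed; onsets may contain at most 2 consonants).
Inserting the epenthetic vowel yields /θ/ → /θə/, /v/ → /və/.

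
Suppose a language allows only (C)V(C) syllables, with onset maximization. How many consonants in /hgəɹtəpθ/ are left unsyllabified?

Under (C)V(C), the unsyllabifiable consonants are /h/, /θ/ (at most one coda consonant is licensed; onsets are limited to one consonant).

2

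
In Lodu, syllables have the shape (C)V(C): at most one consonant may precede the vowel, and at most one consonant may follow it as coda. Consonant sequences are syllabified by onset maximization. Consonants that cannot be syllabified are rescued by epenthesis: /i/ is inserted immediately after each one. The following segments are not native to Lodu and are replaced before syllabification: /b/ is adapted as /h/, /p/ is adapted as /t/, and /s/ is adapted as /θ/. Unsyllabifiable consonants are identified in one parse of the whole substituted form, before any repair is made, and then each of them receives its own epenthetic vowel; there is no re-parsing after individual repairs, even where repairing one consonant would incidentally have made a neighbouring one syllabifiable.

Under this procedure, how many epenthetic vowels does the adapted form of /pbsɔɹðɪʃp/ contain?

3

After substitution the input is /thθɔɹðɪʃt/.
The unsyllabifiable consonants are /t/, /h/, /t/; each receives one epenthetic vowel.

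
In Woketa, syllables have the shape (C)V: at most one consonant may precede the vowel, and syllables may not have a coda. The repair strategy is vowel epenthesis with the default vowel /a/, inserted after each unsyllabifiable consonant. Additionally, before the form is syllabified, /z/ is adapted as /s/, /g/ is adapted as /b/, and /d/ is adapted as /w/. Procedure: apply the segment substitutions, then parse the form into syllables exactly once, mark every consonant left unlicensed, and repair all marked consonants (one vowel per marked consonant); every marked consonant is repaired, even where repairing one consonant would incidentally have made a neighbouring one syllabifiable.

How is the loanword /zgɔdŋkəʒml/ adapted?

sabɔwaŋakəʒamala

Substitution: /z/ → /s/, /g/ → /b/, /d/ → /w/, giving /sbɔwŋkəʒml/.
Syllabifying with onset maximization leaves /s/, /w/, /ŋ/, /ʒ/, /m/, /l/ stranded (no codas are permitted; onsets are limited to one consonant).
Each unlicensed consonant becomes the onset of a new syllable: /s/ → /sa/, /w/ → /wa/, /ŋ/ → /ŋa/, /ʒ/ → /ʒa/, /m/ → /ma/, /l/ → /la/.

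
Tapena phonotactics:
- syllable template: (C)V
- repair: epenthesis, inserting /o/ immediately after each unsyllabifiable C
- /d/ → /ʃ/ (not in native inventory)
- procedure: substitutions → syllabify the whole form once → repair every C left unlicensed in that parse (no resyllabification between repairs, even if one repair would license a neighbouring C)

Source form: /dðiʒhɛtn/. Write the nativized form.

ʃoðiʒohɛtono

Substitution: /d/ → /ʃ/, giving /ʃðiʒhɛtn/.
Under (C)V, the unsyllabifiable consonants are /ʃ/, /ʒ/, /t/, /n/ (no codas are permitted; onsets are limited to one consonant).
Inserting the epenthetic vowel yields /ʃ/ → /ʃo/, /ʒ/ → /ʒo/, /t/ → /to/, /n/ → /no/.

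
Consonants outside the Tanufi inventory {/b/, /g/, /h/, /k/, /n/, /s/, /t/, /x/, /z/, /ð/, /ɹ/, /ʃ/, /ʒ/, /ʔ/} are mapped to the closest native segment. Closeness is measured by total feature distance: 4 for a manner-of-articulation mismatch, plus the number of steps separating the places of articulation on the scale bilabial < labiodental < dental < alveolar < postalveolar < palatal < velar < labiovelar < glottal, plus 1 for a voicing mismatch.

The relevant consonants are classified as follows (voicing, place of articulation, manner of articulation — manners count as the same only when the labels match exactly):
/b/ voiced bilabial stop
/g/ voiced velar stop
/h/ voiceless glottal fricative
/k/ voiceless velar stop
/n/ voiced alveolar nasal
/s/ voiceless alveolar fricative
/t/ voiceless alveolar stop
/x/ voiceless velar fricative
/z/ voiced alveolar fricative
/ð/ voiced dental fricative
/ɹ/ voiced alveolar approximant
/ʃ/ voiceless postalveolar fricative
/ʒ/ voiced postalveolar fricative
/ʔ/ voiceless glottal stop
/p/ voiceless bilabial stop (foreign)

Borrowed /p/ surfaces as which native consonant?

/b/ is closest: same manner (stop), place distance 0 (bilabial→bilabial), voicing differs (+1); total 1. Next closest is /t/ at distance 3.

b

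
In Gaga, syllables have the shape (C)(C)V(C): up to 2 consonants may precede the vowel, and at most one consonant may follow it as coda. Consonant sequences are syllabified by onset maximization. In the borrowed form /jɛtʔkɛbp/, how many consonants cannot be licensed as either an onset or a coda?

Under (C)(C)V(C), the unsyllabifiable consonants are /p/ (at most one coda consonant is licensed; onsets may contain at most 2 consonants).

1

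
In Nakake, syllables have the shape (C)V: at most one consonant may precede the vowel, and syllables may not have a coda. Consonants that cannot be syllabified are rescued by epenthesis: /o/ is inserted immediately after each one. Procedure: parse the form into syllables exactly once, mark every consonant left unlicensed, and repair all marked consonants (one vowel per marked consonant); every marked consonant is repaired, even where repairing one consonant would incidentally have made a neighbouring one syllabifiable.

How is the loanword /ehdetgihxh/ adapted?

ehodetogihoxoho

Syllabifying with onset maximization leaves /h/, /t/, /h/, /x/, /h/ stranded (no codas are permitted; onsets are limited to one consonant).
Inserting the epenthetic vowel yields /h/ → /ho/, /t/ → /to/, /h/ → /ho/, /x/ → /xo/, /h/ → /ho/.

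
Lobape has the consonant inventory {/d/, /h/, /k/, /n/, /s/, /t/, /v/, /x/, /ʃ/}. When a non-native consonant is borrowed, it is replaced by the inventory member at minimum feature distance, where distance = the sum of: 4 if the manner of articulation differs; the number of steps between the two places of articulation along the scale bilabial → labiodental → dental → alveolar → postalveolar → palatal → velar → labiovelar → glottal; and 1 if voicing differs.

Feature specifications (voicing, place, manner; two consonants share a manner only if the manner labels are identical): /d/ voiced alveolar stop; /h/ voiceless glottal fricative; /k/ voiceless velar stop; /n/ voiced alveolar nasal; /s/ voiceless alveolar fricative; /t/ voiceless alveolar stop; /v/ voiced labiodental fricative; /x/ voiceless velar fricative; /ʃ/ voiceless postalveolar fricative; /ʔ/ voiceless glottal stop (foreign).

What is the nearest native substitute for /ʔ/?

k

/k/ is closest: same manner (stop), place distance 2 (glottal→velar), same voicing; total 2. Next closest is /h/ at distance 4.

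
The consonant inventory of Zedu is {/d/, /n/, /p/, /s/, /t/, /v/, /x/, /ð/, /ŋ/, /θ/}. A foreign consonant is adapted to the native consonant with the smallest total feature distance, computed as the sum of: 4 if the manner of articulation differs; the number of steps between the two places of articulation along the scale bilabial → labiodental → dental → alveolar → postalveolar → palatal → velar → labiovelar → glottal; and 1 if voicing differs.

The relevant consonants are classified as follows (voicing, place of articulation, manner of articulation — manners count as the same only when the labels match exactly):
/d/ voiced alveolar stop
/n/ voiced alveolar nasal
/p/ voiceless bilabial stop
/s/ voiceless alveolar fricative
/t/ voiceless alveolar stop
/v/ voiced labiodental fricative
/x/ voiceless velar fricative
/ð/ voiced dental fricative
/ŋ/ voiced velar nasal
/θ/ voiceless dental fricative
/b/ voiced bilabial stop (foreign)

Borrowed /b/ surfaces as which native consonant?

p

/p/ is closest: same manner (stop), place distance 0 (bilabial→bilabial), voicing differs (+1); total 1. Next closest is /d/ at distance 3.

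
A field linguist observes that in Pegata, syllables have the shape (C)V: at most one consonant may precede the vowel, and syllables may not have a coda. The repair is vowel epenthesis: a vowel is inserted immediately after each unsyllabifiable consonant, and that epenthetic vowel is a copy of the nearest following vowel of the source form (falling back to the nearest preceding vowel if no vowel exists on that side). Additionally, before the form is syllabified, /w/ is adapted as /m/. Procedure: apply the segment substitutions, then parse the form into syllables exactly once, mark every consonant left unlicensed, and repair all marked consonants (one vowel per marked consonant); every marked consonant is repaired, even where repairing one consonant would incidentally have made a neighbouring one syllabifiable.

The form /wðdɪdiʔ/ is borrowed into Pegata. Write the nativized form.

mɪðɪdɪdiʔi

Substitution: /w/ → /m/, giving /mðdɪdiʔ/.
Syllabifying with onset maximization leaves /m/, /ð/, /ʔ/ stranded (no codas are permitted; onsets are limited to one consonant).
Epenthesis after each stranded consonant: /m/ → /mɪ/, /ð/ → /ðɪ/, /ʔ/ → /ʔi/.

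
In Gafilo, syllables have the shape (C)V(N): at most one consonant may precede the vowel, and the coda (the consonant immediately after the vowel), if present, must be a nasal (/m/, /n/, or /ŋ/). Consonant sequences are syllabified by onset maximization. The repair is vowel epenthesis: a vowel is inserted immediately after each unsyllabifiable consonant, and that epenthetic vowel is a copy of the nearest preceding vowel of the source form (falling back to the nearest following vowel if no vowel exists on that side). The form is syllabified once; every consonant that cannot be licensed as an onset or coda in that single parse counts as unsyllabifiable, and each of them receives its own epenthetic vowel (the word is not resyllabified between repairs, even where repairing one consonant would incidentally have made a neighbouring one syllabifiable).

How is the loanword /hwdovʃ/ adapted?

The consonants /h/, /w/, /v/, /ʃ/ cannot be parsed into a legal (C)V(N) syllable (only a nasal (/m/, /n/, or /ŋ/) is licensed in coda position; onsets are limited to one consonant).
Each unlicensed consonant becomes the onset of a new syllable: /h/ → /ho/, /w/ → /wo/, /v/ → /vo/, /ʃ/ → /ʃo/.

howodovoʃo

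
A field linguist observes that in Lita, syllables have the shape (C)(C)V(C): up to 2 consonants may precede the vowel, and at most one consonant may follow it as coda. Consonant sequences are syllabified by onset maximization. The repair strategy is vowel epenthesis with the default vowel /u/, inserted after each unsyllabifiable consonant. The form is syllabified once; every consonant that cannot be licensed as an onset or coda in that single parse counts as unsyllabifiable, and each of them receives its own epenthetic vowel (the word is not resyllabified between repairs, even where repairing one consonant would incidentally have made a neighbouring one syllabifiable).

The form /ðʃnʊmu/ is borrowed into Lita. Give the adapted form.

ðuʃnʊmu

Syllabifying with onset maximization leaves /ð/ stranded (at most one coda consonant is licensed; onsets may contain at most 2 consonants).
Each unlicensed consonant becomes the onset of a new syllable: /ð/ → /ðu/.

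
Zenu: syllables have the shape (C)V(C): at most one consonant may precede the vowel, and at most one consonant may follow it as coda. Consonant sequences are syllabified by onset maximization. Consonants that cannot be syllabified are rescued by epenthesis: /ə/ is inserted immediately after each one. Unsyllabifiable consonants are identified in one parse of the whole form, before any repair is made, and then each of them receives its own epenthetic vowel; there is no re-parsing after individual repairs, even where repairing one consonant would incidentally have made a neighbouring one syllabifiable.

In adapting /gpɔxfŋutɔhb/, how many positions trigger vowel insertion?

The unsyllabifiable consonants are /g/, /f/, /b/; each receives one epenthetic vowel.

3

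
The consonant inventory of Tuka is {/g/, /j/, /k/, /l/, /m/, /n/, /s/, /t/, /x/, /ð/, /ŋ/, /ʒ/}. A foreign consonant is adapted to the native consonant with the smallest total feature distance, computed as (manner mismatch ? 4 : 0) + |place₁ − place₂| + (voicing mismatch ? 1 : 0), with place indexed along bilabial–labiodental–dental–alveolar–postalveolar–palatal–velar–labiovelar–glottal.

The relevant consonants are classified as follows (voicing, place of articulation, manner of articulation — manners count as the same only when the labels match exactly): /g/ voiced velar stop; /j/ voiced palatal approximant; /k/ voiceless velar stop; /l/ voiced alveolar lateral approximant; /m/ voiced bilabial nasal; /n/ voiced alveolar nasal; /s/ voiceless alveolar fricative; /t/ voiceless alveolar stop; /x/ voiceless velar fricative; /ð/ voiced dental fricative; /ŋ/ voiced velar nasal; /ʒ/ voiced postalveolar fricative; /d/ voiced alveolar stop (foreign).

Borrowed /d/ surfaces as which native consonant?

/t/ is closest: same manner (stop), place distance 0 (alveolar→alveolar), voicing differs (+1); total 1. Next closest is /g/ at distance 3.

t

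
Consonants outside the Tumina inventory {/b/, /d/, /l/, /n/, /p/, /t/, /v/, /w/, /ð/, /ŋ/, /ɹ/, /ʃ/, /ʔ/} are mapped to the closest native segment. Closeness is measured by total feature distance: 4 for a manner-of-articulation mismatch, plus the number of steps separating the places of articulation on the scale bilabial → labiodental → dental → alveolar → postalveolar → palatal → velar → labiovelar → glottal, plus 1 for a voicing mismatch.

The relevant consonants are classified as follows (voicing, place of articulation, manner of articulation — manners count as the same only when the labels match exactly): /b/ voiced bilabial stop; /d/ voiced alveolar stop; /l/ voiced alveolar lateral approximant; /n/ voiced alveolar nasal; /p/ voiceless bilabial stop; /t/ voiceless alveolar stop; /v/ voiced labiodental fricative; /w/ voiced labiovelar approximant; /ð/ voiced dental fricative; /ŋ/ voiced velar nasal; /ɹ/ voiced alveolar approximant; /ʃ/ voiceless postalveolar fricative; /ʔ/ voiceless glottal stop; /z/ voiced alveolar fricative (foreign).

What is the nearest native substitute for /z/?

ð

/ð/ is closest: same manner (fricative), place distance 1 (alveolar→dental), same voicing; total 1. Next closest is /v/ at distance 2.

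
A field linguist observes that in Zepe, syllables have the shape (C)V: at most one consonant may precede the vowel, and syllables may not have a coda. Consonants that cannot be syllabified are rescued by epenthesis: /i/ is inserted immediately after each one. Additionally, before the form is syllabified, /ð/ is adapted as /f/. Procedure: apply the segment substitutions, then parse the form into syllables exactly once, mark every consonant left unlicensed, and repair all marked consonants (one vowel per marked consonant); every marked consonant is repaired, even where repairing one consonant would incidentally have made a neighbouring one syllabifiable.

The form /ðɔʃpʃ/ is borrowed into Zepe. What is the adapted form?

Substitution: /ð/ → /f/, giving /fɔʃpʃ/.
Syllabifying with onset maximization leaves /ʃ/, /p/, /ʃ/ stranded (no codas are permitted; onsets are limited to one consonant).
Epenthesis after each stranded consonant: /ʃ/ → /ʃi/, /p/ → /pi/, /ʃ/ → /ʃi/.

fɔʃipiʃi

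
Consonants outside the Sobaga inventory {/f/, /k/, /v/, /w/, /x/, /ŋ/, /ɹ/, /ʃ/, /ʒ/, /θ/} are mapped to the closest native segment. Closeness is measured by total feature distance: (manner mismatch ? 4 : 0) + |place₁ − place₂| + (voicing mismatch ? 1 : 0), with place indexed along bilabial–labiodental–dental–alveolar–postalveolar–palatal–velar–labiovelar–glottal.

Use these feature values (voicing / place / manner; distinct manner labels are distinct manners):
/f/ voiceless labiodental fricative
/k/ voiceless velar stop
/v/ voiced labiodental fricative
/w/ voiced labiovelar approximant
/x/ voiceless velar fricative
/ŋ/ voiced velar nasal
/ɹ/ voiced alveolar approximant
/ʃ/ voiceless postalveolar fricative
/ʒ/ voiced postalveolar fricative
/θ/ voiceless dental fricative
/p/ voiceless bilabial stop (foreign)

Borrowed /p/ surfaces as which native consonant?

/f/ is closest: manner differs (stop→fricative, +4), place distance 1 (bilabial→labiodental), same voicing; total 5. Next closest is /k/ at distance 6.

f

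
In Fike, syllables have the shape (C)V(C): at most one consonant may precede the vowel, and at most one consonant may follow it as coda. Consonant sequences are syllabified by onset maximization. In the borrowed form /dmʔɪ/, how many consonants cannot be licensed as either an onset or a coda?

2

The consonants /d/, /m/ cannot be parsed into a legal (C)V(C) syllable (at most one coda consonant is licensed; onsets are limited to one consonant).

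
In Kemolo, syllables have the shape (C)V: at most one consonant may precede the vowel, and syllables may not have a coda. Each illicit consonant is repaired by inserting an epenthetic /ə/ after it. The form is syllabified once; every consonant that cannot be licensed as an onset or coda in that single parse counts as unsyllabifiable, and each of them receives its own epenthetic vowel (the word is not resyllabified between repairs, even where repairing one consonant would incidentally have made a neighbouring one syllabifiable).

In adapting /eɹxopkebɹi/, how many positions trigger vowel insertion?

The unsyllabifiable consonants are /ɹ/, /p/, /b/; each receives one epenthetic vowel.

3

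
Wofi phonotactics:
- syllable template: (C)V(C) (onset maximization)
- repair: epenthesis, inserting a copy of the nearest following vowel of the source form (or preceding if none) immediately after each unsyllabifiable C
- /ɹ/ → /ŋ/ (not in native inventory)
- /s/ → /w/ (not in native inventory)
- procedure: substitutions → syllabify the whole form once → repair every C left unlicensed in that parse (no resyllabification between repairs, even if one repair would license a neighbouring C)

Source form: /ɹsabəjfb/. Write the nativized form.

Substitution: /ɹ/ → /ŋ/, /s/ → /w/, giving /ŋwabəjfb/.
The consonants /ŋ/, /f/, /b/ cannot be parsed into a legal (C)V(C) syllable (at most one coda consonant is licensed; onsets are limited to one consonant).
Each unlicensed consonant becomes the onset of a new syllable: /ŋ/ → /ŋa/, /f/ → /fə/, /b/ → /bə/.

ŋawabəjfəbə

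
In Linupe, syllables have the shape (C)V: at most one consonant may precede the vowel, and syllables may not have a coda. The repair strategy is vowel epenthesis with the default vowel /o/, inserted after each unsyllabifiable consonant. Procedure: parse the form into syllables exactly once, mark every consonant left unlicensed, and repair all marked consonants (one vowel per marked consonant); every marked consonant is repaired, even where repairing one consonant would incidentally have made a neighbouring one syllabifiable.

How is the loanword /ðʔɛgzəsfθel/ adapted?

The consonants /ð/, /g/, /s/, /f/, /l/ cannot be parsed into a legal (C)V syllable (no codas are permitted; onsets are limited to one consonant).
Inserting the epenthetic vowel yields /ð/ → /ðo/, /g/ → /go/, /s/ → /so/, /f/ → /fo/, /l/ → /lo/.

ðoʔɛgozəsofoθelo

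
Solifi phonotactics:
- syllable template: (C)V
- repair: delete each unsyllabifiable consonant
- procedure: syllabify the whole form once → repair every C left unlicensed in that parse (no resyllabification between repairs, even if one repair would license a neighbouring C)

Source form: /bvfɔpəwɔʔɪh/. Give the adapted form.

Syllabifying with onset maximization leaves /b/, /v/, /h/ stranded (no codas are permitted; onsets are limited to one consonant).
Each unlicensed consonant is deleted: /b/, /v/, /h/.

fɔpəwɔʔɪ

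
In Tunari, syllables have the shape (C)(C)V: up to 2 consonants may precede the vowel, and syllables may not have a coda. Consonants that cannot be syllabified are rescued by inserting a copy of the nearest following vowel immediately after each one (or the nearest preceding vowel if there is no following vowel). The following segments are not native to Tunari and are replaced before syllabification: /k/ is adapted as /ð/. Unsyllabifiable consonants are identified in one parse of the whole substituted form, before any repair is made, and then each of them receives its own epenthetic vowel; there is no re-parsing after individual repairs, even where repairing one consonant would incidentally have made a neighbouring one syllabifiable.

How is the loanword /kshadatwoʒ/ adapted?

ðashadatwoʒo

Substitution: /k/ → /ð/, giving /ðshadatwoʒ/.
The consonants /ð/, /ʒ/ cannot be parsed into a legal (C)(C)V syllable (no codas are permitted; onsets may contain at most 2 consonants).
Epenthesis after each stranded consonant: /ð/ → /ða/, /ʒ/ → /ʒo/.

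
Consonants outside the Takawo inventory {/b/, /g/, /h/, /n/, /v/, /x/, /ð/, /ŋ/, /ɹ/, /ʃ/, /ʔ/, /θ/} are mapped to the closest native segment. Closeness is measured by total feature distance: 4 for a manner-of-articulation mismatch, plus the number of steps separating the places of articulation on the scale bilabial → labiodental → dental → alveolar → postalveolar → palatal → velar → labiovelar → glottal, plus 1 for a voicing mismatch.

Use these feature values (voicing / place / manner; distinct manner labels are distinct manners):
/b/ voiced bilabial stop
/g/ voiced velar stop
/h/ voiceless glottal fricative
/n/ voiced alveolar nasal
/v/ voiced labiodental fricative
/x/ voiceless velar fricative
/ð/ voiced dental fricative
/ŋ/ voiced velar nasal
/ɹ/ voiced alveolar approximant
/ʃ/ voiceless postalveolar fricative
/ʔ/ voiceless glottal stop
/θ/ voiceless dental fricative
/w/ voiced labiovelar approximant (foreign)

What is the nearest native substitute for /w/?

/ɹ/ is closest: same manner (approximant), place distance 4 (labiovelar→alveolar), same voicing; total 4. Next closest is /g/ at distance 5.

ɹ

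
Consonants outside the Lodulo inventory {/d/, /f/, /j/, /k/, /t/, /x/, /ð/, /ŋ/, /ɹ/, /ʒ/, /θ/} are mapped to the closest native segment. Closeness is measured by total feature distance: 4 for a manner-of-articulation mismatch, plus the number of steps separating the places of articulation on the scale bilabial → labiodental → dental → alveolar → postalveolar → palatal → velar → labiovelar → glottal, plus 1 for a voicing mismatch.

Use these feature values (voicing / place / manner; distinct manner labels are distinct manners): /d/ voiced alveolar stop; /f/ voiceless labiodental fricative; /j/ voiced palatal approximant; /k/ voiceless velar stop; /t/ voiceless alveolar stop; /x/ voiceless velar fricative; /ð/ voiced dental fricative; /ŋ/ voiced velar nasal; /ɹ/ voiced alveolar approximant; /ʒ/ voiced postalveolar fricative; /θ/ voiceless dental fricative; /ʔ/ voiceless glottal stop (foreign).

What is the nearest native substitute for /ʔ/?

k

/k/ is closest: same manner (stop), place distance 2 (glottal→velar), same voicing; total 2. Next closest is /t/ at distance 5.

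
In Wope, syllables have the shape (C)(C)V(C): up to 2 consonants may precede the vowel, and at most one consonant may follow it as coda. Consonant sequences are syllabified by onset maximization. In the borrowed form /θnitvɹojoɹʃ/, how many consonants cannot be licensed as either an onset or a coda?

Under (C)(C)V(C), the unsyllabifiable consonants are /ʃ/ (at most one coda consonant is licensed; onsets may contain at most 2 consonants).

1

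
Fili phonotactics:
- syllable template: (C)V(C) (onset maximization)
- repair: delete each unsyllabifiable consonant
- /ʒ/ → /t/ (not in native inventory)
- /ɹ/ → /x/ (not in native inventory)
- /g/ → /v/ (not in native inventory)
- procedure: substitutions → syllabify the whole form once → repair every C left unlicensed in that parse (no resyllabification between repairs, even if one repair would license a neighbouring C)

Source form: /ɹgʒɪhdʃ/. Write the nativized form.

tɪh

Substitution: /ɹ/ → /x/, /g/ → /v/, /ʒ/ → /t/, giving /xvtɪhdʃ/.
Under (C)V(C), the unsyllabifiable consonants are /x/, /v/, /d/, /ʃ/ (at most one coda consonant is licensed; onsets are limited to one consonant).
Deleting the stranded consonants removes /x/, /v/, /d/, /ʃ/.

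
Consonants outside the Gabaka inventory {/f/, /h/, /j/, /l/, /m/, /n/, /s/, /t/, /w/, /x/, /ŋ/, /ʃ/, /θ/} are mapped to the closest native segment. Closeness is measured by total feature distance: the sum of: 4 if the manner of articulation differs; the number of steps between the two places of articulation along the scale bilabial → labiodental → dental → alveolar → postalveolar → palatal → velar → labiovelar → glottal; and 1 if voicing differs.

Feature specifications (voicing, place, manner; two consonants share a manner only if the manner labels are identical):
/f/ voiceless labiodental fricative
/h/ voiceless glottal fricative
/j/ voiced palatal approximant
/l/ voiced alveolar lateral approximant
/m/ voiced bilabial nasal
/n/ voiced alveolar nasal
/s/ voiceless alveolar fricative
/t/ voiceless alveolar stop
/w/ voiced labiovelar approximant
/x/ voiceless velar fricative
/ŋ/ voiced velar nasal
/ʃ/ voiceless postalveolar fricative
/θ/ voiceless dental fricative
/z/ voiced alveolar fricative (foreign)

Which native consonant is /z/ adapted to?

/s/ is closest: same manner (fricative), place distance 0 (alveolar→alveolar), voicing differs (+1); total 1. Next closest is /ʃ/ at distance 2.

s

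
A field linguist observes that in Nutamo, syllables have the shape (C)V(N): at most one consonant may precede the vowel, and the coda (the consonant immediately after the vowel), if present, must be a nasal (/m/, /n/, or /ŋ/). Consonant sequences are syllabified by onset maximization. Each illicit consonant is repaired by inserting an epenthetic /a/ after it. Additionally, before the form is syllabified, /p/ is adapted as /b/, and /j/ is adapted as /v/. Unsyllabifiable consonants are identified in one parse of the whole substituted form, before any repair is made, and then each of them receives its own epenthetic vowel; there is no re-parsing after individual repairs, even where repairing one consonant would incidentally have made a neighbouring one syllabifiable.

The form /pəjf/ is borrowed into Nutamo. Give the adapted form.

bəvafa

Substitution: /p/ → /b/, /j/ → /v/, giving /bəvf/.
Under (C)V(N), the unsyllabifiable consonants are /v/, /f/ (only a nasal (/m/, /n/, or /ŋ/) is licensed in coda position; onsets are limited to one consonant).
Inserting the epenthetic vowel yields /v/ → /va/, /f/ → /fa/.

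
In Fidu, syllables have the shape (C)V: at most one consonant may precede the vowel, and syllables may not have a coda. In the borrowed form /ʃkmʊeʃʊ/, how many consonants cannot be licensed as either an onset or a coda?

2

The consonants /ʃ/, /k/ cannot be parsed into a legal (C)V syllable (no codas are permitted; onsets are limited to one consonant).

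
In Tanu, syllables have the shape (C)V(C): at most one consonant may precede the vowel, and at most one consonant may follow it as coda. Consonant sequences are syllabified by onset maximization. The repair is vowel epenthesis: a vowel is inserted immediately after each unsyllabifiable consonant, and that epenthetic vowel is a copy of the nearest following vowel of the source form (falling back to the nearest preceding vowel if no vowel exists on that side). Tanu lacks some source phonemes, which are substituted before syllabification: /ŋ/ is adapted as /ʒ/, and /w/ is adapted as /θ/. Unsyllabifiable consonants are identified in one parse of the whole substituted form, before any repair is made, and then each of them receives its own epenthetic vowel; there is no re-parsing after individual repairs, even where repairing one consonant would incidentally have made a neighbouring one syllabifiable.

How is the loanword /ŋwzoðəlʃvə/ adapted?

ʒoθozoðəlʃəvə

Substitution: /ŋ/ → /ʒ/, /w/ → /θ/, giving /ʒθzoðəlʃvə/.
The consonants /ʒ/, /θ/, /ʃ/ cannot be parsed into a legal (C)V(C) syllable (at most one coda consonant is licensed; onsets are limited to one consonant).
Epenthesis after each stranded consonant: /ʒ/ → /ʒo/, /θ/ → /θo/, /ʃ/ → /ʃə/.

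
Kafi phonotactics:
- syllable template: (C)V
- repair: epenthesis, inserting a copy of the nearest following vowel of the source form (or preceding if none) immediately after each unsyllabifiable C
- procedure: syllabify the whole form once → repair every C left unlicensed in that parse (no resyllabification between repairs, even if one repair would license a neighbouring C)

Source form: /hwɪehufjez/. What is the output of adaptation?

Under (C)V, the unsyllabifiable consonants are /h/, /f/, /z/ (no codas are permitted; onsets are limited to one consonant).
Epenthesis after each stranded consonant: /h/ → /hɪ/, /f/ → /fe/, /z/ → /ze/.

hɪwɪehufejeze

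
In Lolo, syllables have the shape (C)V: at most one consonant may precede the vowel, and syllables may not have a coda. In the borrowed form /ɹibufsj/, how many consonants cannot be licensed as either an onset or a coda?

3

Under (C)V, the unsyllabifiable consonants are /f/, /s/, /j/ (no codas are permitted; onsets are limited to one consonant).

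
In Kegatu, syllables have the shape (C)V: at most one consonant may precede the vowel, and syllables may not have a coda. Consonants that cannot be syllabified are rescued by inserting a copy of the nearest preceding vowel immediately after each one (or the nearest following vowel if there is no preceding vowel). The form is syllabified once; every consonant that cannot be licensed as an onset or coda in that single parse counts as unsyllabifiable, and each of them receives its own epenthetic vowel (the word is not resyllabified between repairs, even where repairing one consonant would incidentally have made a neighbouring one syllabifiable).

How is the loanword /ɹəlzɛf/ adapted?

The consonants /l/, /f/ cannot be parsed into a legal (C)V syllable (no codas are permitted; onsets are limited to one consonant).
Each unlicensed consonant becomes the onset of a new syllable: /l/ → /lə/, /f/ → /fɛ/.

ɹələzɛfɛ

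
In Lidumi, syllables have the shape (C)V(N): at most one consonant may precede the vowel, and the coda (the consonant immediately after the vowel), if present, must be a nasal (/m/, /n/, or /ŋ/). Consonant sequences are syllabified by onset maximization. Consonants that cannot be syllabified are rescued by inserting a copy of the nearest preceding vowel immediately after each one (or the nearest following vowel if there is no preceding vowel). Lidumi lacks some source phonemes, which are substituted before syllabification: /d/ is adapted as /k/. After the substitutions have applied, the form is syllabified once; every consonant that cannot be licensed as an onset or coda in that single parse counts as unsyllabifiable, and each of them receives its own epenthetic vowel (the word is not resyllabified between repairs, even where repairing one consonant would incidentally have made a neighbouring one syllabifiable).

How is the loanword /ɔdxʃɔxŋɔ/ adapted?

ɔkɔxɔʃɔxɔŋɔ

Substitution: /d/ → /k/, giving /ɔkxʃɔxŋɔ/.
Under (C)V(N), the unsyllabifiable consonants are /k/, /x/, /x/ (only a nasal (/m/, /n/, or /ŋ/) is licensed in coda position; onsets are limited to one consonant).
Each unlicensed consonant becomes the onset of a new syllable: /k/ → /kɔ/, /x/ → /xɔ/, /x/ → /xɔ/.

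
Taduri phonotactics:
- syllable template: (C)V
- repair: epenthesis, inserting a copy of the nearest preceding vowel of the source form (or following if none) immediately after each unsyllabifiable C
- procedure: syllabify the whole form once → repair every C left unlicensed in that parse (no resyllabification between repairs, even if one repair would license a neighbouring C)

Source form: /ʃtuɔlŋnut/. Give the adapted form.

ʃutuɔlɔŋɔnutu

Syllabifying with onset maximization leaves /ʃ/, /l/, /ŋ/, /t/ stranded (no codas are permitted; onsets are limited to one consonant).
Each unlicensed consonant becomes the onset of a new syllable: /ʃ/ → /ʃu/, /l/ → /lɔ/, /ŋ/ → /ŋɔ/, /t/ → /tu/.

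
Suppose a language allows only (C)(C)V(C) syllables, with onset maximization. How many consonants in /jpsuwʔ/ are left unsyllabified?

2

Under (C)(C)V(C), the unsyllabifiable consonants are /j/, /ʔ/ (at most one coda consonant is licensed; onsets may contain at most 2 consonants).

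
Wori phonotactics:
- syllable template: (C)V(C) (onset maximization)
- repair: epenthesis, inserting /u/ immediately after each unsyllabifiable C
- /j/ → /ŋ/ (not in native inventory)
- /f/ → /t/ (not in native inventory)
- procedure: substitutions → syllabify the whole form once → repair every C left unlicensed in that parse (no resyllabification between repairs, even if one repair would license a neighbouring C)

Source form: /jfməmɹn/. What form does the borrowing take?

Substitution: /j/ → /ŋ/, /f/ → /t/, giving /ŋtməmɹn/.
The consonants /ŋ/, /t/, /ɹ/, /n/ cannot be parsed into a legal (C)V(C) syllable (at most one coda consonant is licensed; onsets are limited to one consonant).
Each unlicensed consonant becomes the onset of a new syllable: /ŋ/ → /ŋu/, /t/ → /tu/, /ɹ/ → /ɹu/, /n/ → /nu/.

ŋutuməmɹunu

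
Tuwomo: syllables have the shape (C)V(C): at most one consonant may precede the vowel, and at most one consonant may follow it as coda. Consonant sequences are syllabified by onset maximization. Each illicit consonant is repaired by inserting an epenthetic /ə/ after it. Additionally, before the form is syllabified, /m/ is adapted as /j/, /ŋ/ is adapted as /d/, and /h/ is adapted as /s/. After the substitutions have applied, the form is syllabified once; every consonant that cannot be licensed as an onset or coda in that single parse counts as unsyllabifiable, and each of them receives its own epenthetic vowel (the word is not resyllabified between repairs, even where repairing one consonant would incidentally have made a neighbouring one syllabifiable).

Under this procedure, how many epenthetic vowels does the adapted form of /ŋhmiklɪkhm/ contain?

After substitution the input is /dsjiklɪksj/.
The unsyllabifiable consonants are /d/, /s/, /s/, /j/; each receives one epenthetic vowel.

4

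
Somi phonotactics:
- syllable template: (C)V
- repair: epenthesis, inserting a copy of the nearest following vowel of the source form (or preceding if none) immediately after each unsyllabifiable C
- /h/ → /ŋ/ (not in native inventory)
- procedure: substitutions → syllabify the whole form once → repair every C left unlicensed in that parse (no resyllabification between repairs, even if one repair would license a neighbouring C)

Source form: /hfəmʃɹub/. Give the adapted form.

ŋəfəmuʃuɹubu

Substitution: /h/ → /ŋ/, giving /ŋfəmʃɹub/.
Under (C)V, the unsyllabifiable consonants are /ŋ/, /m/, /ʃ/, /b/ (no codas are permitted; onsets are limited to one consonant).
Epenthesis after each stranded consonant: /ŋ/ → /ŋə/, /m/ → /mu/, /ʃ/ → /ʃu/, /b/ → /bu/.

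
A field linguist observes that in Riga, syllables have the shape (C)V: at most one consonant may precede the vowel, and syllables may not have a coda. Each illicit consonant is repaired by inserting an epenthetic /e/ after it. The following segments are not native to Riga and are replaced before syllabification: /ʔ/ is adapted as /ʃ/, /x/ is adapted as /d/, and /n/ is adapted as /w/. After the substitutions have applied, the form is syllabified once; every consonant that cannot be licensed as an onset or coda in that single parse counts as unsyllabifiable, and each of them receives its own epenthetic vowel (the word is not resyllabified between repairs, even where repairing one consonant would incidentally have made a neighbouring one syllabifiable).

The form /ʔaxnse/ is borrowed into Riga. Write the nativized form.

ʃadewese

Substitution: /ʔ/ → /ʃ/, /x/ → /d/, /n/ → /w/, giving /ʃadwse/.
Syllabifying with onset maximization leaves /d/, /w/ stranded (no codas are permitted; onsets are limited to one consonant).
Each unlicensed consonant becomes the onset of a new syllable: /d/ → /de/, /w/ → /we/.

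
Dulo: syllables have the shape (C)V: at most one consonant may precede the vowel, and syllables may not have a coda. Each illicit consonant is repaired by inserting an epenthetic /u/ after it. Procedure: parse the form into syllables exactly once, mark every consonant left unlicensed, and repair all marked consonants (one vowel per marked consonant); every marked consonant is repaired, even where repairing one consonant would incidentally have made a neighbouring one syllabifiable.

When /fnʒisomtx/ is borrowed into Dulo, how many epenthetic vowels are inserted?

5

The unsyllabifiable consonants are /f/, /n/, /m/, /t/, /x/; each receives one epenthetic vowel.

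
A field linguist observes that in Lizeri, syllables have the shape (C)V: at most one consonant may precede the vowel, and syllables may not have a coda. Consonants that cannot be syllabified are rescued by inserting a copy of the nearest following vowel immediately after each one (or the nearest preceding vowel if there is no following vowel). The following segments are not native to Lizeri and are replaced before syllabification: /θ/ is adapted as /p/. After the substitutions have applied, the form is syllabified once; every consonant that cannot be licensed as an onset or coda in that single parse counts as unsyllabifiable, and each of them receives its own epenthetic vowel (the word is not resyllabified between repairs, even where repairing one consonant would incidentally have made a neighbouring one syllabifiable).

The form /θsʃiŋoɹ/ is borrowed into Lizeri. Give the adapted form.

Substitution: /θ/ → /p/, giving /psʃiŋoɹ/.
Syllabifying with onset maximization leaves /p/, /s/, /ɹ/ stranded (no codas are permitted; onsets are limited to one consonant).
Each unlicensed consonant becomes the onset of a new syllable: /p/ → /pi/, /s/ → /si/, /ɹ/ → /ɹo/.

pisiʃiŋoɹo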